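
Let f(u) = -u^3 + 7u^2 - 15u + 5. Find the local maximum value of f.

f'(u) = -3u^2 + 14u - 15. Setting f'(u) = 0 gives u ∈ {5/3, 3}.
Since f''(u) = -6u + 14, we get f''(5/3) = 4 > 0 ⇒ local minimum; f''(3) = -4 < 0 ⇒ local maximum.
Thus f has its local maximum at u = 3, with value -4.

-4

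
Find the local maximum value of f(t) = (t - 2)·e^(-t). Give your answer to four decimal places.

Differentiating with the product rule gives f'(t) = (-t + 3)·e^(-t). Since e^(-t) > 0, the only critical point is t = 3.
f''(3) has the same sign as -1 < 0, so this is a local maximum.
f(3) = (1)·e^(-3) ≈ 0.0498.

0.0498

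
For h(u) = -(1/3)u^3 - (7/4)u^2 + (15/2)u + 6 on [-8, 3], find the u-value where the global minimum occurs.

-5

Differentiating, h'(u) = -u^2 - (7/2)u + 15/2; which vanishes at u = -5 and u = 3/2.
Compare values at every candidate in [-8, 3]: h(-8) = 14/3,  h(-5) = -403/12,  h(3/2) = 195/16,  h(3) = 15/4.
Hence the absolute minimum is -403/12 at u = -5.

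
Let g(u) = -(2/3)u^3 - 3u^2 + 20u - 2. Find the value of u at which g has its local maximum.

Critical points: g'(u) = -2u^2 - 6u + 20 vanishes at u = -5, 2.
Since g''(u) = -4u - 6, we get g''(-5) = 14 > 0 ⇒ local minimum; g''(2) = -14 < 0 ⇒ local maximum.
The local maximum is g(2) = 62/3.

2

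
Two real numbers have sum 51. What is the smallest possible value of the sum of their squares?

2601/2

With a + b = 51, a^2 + b^2 = a^2 + (51 − a)^2.
The derivative 2a − 2(51 − a) = 4a − 102 vanishes at a = 51/2; second derivative 4 > 0, a minimum.
The minimum is 2·(51/2)^2 = 2601/2.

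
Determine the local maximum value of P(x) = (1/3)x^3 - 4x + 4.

28/3

P'(x) = x^2 - 4. Setting P'(x) = 0 gives x ∈ {-2, 2}.
P''(x) = 2x. P''(-2) = -4 < 0 ⇒ local maximum; P''(2) = 4 > 0 ⇒ local minimum.
The local maximum is P(-2) = 28/3.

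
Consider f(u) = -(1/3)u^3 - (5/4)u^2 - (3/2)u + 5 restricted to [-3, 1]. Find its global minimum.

23/12

f'(u) = -u^2 - (5/2)u - 3/2, which vanishes at u = -3/2 and u = -1.
Candidates: f(-3) = 29/4; f(-3/2) = 89/16; f(-1) = 67/12; f(1) = 23/12.
Hence the absolute minimum is 23/12 at u = 1.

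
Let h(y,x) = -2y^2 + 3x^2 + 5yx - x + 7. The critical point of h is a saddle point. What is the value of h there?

∂h/∂y = -4y + 5x = 0 and ∂h/∂x = 5y + 6x - 1 = 0, so (y, x) = (5/49, 4/49).
The Hessian has h_{yy} = -4, h_{xx} = 6, h_{yx} = 5, giving D = -49 < 0, so the point is a saddle point.
h(5/49, 4/49) = 341/49.

341/49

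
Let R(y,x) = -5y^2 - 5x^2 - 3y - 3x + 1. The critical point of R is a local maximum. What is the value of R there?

∂R/∂y = -10y - 3 = 0 and ∂R/∂x = -10x - 3 = 0, so (y, x) = (-3/10, -3/10).
The Hessian has R_{yy} = -10, R_{xx} = -10, R_{yx} = 0, giving D = 100 > 0 with R_{yy} < 0, so the point is a local maximum.
R(-3/10, -3/10) = 19/10.

19/10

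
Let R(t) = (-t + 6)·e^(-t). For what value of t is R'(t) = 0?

7

By the product rule, R'(t) = (t - 7)·e^(-t). Since e^(-t) > 0, the only critical point is t = 7.
R''(7) has the same sign as 1 > 0, so this is a local minimum.
R(7) = (-1)·e^(-7) ≈ -0.0009.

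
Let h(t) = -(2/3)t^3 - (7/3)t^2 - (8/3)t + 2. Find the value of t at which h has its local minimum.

h'(t) = -2t^2 - (14/3)t - 8/3. Setting h'(t) = 0 gives t ∈ {-4/3, -1}.
h''(t) = -4t - 14/3. h''(-4/3) = 2/3 > 0 ⇒ local minimum; h''(-1) = -2/3 < 0 ⇒ local maximum.
The local minimum is h(-4/3) = 242/81.

-4/3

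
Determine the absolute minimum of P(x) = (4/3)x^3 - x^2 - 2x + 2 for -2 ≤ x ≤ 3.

-26/3

P'(x) = 4x^2 - 2x - 2, which vanishes at x = -1/2 and x = 1.
Evaluating at the critical points and endpoints: P(-2) = -26/3,  P(-1/2) = 31/12,  P(1) = 1/3,  P(3) = 23.
So the minimum is P(-2) = -26/3.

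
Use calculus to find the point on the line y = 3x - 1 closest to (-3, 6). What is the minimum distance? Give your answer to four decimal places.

Minimize D(x)^2 = (x + 3)^2 + (3x - 7)^2.
d/dx[D^2] = 2(x + 3) + 2·3·(3x - 7) = 0 ⇒ x = 9/5.
Then y = 22/5 and the distance is √(128/5) ≈ 5.0596.

5.0596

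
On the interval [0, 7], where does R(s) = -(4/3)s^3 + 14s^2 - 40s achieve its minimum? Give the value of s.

R'(s) = -4s^2 + 28s - 40, which vanishes at s = 2 and s = 5.
Compare values at every candidate in [0, 7]: R(0) = 0,  R(2) = -104/3,  R(5) = -50/3,  R(7) = -154/3.
The minimum over the interval is -154/3, attained at s = 7.

7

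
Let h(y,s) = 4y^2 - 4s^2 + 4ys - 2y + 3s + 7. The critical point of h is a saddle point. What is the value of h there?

151/20

∂h/∂y = 8y + 4s - 2 = 0 and ∂h/∂s = 4y - 8s + 3 = 0, so (y, s) = (1/20, 2/5).
The Hessian has h_{yy} = 8, h_{ss} = -8, h_{ys} = 4, giving D = -80 < 0, so the point is a saddle point.
h(1/20, 2/5) = 151/20.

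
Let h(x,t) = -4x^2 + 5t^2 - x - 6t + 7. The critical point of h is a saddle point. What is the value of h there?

∂h/∂x = -8x - 1 = 0 and ∂h/∂t = 10t - 6 = 0, so (x, t) = (-1/8, 3/5).
The Hessian has h_{xx} = -8, h_{tt} = 10, h_{xt} = 0, giving D = -80 < 0, so the point is a saddle point.
h(-1/8, 3/5) = 421/80.

421/80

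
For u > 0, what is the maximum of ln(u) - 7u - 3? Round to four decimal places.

-5.9459

g'(u) = 1/u − 7 = 0 gives u = 1/7.
g''(u) = -1/u², which is negative for u > 0, so this is a local maximum.
g(1/7) = 1·ln(1/7) - 1 - 3 ≈ -5.9459.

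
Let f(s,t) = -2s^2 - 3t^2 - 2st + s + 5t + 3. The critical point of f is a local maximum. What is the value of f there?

∂f/∂s = -4s - 2t + 1 = 0 and ∂f/∂t = -2s - 6t + 5 = 0, so (s, t) = (-1/5, 9/10).
The Hessian has f_{ss} = -4, f_{tt} = -6, f_{st} = -2, giving D = 20 > 0 with f_{ss} < 0, so the point is a local maximum.
f(-1/5, 9/10) = 103/20.

103/20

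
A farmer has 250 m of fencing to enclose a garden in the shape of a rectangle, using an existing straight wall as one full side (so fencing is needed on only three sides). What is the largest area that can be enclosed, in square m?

Let the sides perpendicular to the wall have length x and the parallel side y, so 2x + y = 250 and the area is A = xy = x(250 − 2x).
A'(x) = 250 − 4x = 0 gives x = 125/2, and A''(x) = −4 < 0 confirms a maximum.
Then y = 250 − 2·125/2 = 125 and A = 15625/2.

15625/2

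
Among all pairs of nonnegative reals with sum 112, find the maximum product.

With x + y = 112, the product is P(x) = x(112 − x).
P'(x) = 112 − 2x = 0 gives x = 56; P'' = −2 < 0, so this is the maximum.
P = 56·56 = 3136.

3136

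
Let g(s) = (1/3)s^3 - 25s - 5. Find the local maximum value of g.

235/3

g'(s) = s^2 - 25 = 0 at s = -5, 5.
Second-derivative test with g''(s) = 2s: g''(-5) = -10 < 0 ⇒ local maximum; g''(5) = 10 > 0 ⇒ local minimum.
The local maximum is g(-5) = 235/3.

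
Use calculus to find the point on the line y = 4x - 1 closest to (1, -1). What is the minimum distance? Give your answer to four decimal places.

Minimize D(x)^2 = (x - 1)^2 + (4x)^2.
d/dx[D^2] = 2(x - 1) + 2·4·(4x) = 0 ⇒ x = 1/17.
Then y = -13/17 and the distance is √(16/17) ≈ 0.9701.

0.9701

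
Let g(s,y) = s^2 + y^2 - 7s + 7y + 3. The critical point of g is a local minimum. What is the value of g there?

∂g/∂s = 2s - 7 = 0 and ∂g/∂y = 2y + 7 = 0, so (s, y) = (7/2, -7/2).
The Hessian has g_{ss} = 2, g_{yy} = 2, g_{sy} = 0, giving D = 4 > 0 with g_{ss} > 0, so the point is a local minimum.
g(7/2, -7/2) = -43/2.

-43/2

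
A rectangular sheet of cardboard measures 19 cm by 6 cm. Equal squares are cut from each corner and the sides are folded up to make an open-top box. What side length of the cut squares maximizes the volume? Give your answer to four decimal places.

1.3629

With cut size x, the volume is V(x) = x(19 − 2x)(6 − 2x) for 0 < x < 3.
V'(x) = 12x^2 − 100x + 114. Setting V'(x) = 0 gives x ≈ 1.3629 (the root in (0, 3)).
V''(x) = 24x − 100 is negative there, so this is the maximum; V ≈ 72.6221.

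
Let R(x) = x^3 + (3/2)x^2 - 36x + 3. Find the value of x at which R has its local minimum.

R'(x) = 3x^2 + 3x - 36 = 0 at x = -4, 3.
R''(x) = 6x + 3. R''(-4) = -21 < 0 ⇒ local maximum; R''(3) = 21 > 0 ⇒ local minimum.
Thus R has its local minimum at x = 3, with value -129/2.

3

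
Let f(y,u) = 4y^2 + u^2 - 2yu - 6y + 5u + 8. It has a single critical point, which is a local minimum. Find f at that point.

∂f/∂y = 8y - 2u - 6 = 0 and ∂f/∂u = -2y + 2u + 5 = 0, so (y, u) = (1/6, -7/3).
The Hessian has f_{yy} = 8, f_{uu} = 2, f_{yu} = -2, giving D = 12 > 0 with f_{yy} > 0, so the point is a local minimum.
f(1/6, -7/3) = 5/3.

5/3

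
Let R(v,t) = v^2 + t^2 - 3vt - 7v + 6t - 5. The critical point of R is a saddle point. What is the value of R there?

-66/5

∂R/∂v = 2v - 3t - 7 = 0 and ∂R/∂t = -3v + 2t + 6 = 0, so (v, t) = (4/5, -9/5).
The Hessian has R_{vv} = 2, R_{tt} = 2, R_{vt} = -3, giving D = -5 < 0, so the point is a saddle point.
R(4/5, -9/5) = -66/5.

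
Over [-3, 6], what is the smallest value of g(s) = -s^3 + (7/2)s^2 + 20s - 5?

Differentiating, g'(s) = -3s^2 + 7s + 20; which vanishes at s = -5/3 and s = 4.
Candidates: g(-3) = -13/2, g(-5/3) = -1295/54, g(4) = 67, g(6) = 25.
Hence the absolute minimum is -1295/54 at s = -5/3.

-1295/54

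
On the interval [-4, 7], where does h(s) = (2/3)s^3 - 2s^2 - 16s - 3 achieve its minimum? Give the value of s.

Differentiating, h'(s) = 2s^2 - 4s - 16; which vanishes at s = -2 and s = 4.
Compare values at every candidate in [-4, 7]: h(-4) = -41/3,  h(-2) = 47/3,  h(4) = -169/3,  h(7) = 47/3.
So the minimum is h(4) = -169/3.

4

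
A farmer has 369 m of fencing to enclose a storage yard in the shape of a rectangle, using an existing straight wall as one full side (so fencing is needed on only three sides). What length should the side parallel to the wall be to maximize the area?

Let the sides perpendicular to the wall have length x and the parallel side y, so 2x + y = 369 and the area is A = xy = x(369 − 2x).
A'(x) = 369 − 4x = 0 gives x = 369/4, and A''(x) = −4 < 0 confirms a maximum.
Then y = 369 − 2·369/4 = 369/2 and A = 136161/8.

369/2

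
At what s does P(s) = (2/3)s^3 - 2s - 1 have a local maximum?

-1

P'(s) = 2s^2 - 2 = 0 at s = -1, 1.
P''(s) = 4s. P''(-1) = -4 < 0 ⇒ local maximum; P''(1) = 4 > 0 ⇒ local minimum.
The local maximum is P(-1) = 1/3.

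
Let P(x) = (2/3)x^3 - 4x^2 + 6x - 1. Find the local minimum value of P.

-1

P'(x) = 2x^2 - 8x + 6. Setting P'(x) = 0 gives x ∈ {1, 3}.
Since P''(x) = 4x - 8, we get P''(1) = -4 < 0 ⇒ local maximum; P''(3) = 4 > 0 ⇒ local minimum.
Thus P has its local minimum at x = 3, with value -1.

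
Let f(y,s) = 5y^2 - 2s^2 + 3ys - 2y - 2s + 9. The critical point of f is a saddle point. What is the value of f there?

9

∂f/∂y = 10y + 3s - 2 = 0 and ∂f/∂s = 3y - 4s - 2 = 0, so (y, s) = (2/7, -2/7).
The Hessian has f_{yy} = 10, f_{ss} = -4, f_{ys} = 3, giving D = -49 < 0, so the point is a saddle point.
f(2/7, -2/7) = 9.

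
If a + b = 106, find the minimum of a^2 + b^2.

5618

With a + b = 106, a^2 + b^2 = a^2 + (106 − a)^2.
The derivative 2a − 2(106 − a) = 4a − 212 vanishes at a = 53; second derivative 4 > 0, a minimum.
The minimum is 2·(53)^2 = 5618.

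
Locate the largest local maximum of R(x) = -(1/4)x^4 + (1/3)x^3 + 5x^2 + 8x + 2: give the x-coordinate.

R'(x) = -x^3 + x^2 + 10x + 8 = 0 at x = -2, -1, 4.
R''(x) = -3x^2 + 2x + 10. R''(-2) = -6 < 0 ⇒ local maximum; R''(-1) = 5 > 0 ⇒ local minimum; R''(4) = -30 < 0 ⇒ local maximum.
The largest local maximum is R(4) = 214/3.

4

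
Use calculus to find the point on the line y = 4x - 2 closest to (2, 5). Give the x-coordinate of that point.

30/17

Minimize D(x)^2 = (x - 2)^2 + (4x - 7)^2.
d/dx[D^2] = 2(x - 2) + 2·4·(4x - 7) = 0 ⇒ x = 30/17.
Then y = 86/17 and the distance is √(1/17) ≈ 0.2425.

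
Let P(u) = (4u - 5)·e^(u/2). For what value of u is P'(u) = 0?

-3/4

P'(u) = 4·e^(u/2) + (4u - 5)·(1/2)·e^(u/2) = (2u + 3/2)·e^(u/2). Since e^(u/2) > 0, the only critical point is u = -3/4.
P''(-3/4) has the same sign as 2 > 0, so this is a local minimum.
P(-3/4) = (-8)·e^(-3/8) ≈ -5.4983.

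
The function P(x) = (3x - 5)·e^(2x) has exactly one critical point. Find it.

7/6

By the product rule, P'(x) = (6x - 7)·e^(2x). Since e^(2x) > 0, the only critical point is x = 7/6.
P''(7/6) has the same sign as 6 > 0, so this is a local minimum.
P(7/6) = (-3/2)·e^(7/3) ≈ -15.4684.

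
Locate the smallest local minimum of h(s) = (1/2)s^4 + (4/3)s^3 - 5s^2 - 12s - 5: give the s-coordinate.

2

h'(s) = 2s^3 + 4s^2 - 10s - 12 = 0 at s = -3, -1, 2.
Second-derivative test with h''(s) = 6s^2 + 8s - 10: h''(-3) = 20 > 0 ⇒ local minimum; h''(-1) = -12 < 0 ⇒ local maximum; h''(2) = 30 > 0 ⇒ local minimum.
The smallest local minimum is h(2) = -91/3.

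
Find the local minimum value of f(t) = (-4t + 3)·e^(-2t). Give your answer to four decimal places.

f'(t) = (-4)·e^(-2t) + (-4t + 3)·(-2)·e^(-2t) = (8t - 10)·e^(-2t). Since e^(-2t) > 0, the only critical point is t = 5/4.
f''(5/4) has the same sign as 8 > 0, so this is a local minimum.
f(5/4) = (-2)·e^(-5/2) ≈ -0.1642.

-0.1642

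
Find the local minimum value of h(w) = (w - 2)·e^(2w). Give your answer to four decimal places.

By the product rule, h'(w) = (2w - 3)·e^(2w). Since e^(2w) > 0, the only critical point is w = 3/2.
h''(3/2) has the same sign as 2 > 0, so this is a local minimum.
h(3/2) = (-1/2)·e^(3) ≈ -10.0428.

-10.0428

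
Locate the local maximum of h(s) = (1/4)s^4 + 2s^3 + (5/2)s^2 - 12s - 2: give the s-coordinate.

-3

h'(s) = s^3 + 6s^2 + 5s - 12. Setting h'(s) = 0 gives s ∈ {-4, -3, 1}.
h''(s) = 3s^2 + 12s + 5. h''(-4) = 5 > 0 ⇒ local minimum; h''(-3) = -4 < 0 ⇒ local maximum; h''(1) = 20 > 0 ⇒ local minimum.
Thus h has its local maximum at s = -3, with value 91/4.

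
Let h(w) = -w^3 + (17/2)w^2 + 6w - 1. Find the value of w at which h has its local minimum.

-1/3

Critical points: h'(w) = -3w^2 + 17w + 6 vanishes at w = -1/3, 6.
Second-derivative test with h''(w) = -6w + 17: h''(-1/3) = 19 > 0 ⇒ local minimum; h''(6) = -19 < 0 ⇒ local maximum.
The local minimum is h(-1/3) = -109/54.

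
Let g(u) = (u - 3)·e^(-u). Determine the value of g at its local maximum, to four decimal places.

0.0183

By the product rule, g'(u) = (-u + 4)·e^(-u). Since e^(-u) > 0, the only critical point is u = 4.
g''(4) has the same sign as -1 < 0, so this is a local maximum.
g(4) = (1)·e^(-4) ≈ 0.0183.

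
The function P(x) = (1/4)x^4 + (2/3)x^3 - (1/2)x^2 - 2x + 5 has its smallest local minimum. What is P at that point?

41/12

Critical points: P'(x) = x^3 + 2x^2 - x - 2 vanishes at x = -2, -1, 1.
P''(x) = 3x^2 + 4x - 1. P''(-2) = 3 > 0 ⇒ local minimum; P''(-1) = -2 < 0 ⇒ local maximum; P''(1) = 6 > 0 ⇒ local minimum.
So the smallest local minimum value is P(1) = 41/12.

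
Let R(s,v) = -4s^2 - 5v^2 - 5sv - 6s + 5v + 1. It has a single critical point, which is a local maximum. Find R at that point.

97/11

∂R/∂s = -8s - 5v - 6 = 0 and ∂R/∂v = -5s - 10v + 5 = 0, so (s, v) = (-17/11, 14/11).
The Hessian has R_{ss} = -8, R_{vv} = -10, R_{sv} = -5, giving D = 55 > 0 with R_{ss} < 0, so the point is a local maximum.
R(-17/11, 14/11) = 97/11.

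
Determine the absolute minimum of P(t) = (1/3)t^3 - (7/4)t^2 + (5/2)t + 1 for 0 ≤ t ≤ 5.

The derivative is t^2 - (7/2)t + 5/2, which vanishes at t = 1 and t = 5/2.
Evaluating at the critical points and endpoints: P(0) = 1,  P(1) = 25/12,  P(5/2) = 73/48,  P(5) = 137/12.
The minimum over the interval is 1, attained at t = 0.

1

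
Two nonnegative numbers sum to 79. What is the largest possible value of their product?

6241/4

With x + y = 79, the product is P(x) = x(79 − x).
P'(x) = 79 − 2x = 0 gives x = 79/2; P'' = −2 < 0, so this is the maximum.
P = 79/2·79/2 = 6241/4.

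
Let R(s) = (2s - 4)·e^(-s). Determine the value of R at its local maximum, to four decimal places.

By the product rule, R'(s) = (-2s + 6)·e^(-s). Since e^(-s) > 0, the only critical point is s = 3.
R''(3) has the same sign as -2 < 0, so this is a local maximum.
R(3) = (2)·e^(-3) ≈ 0.0996.

0.0996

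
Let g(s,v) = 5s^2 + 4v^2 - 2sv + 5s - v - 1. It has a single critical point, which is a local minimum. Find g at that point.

-9/4

∂g/∂s = 10s - 2v + 5 = 0 and ∂g/∂v = -2s + 8v - 1 = 0, so (s, v) = (-1/2, 0).
The Hessian has g_{ss} = 10, g_{vv} = 8, g_{sv} = -2, giving D = 76 > 0 with g_{ss} > 0, so the point is a local minimum.
g(-1/2, 0) = -9/4.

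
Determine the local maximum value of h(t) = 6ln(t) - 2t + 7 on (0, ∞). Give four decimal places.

h'(t) = 6/t − 2 = 0 gives t = 3.
h''(t) = -6/t², which is negative for t > 0, so this is a local maximum.
h(3) = 6·ln(3) - 6 + 7 ≈ 7.5917.

7.5917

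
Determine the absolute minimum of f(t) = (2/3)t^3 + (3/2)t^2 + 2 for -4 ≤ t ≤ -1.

Differentiating, f'(t) = 2t^2 + 3t; whose only zero in [-4, -1] is t = -3/2.
Compare values at every candidate in [-4, -1]: f(-4) = -50/3,  f(-3/2) = 25/8,  f(-1) = 17/6.
Hence the absolute minimum is -50/3 at t = -4.

-50/3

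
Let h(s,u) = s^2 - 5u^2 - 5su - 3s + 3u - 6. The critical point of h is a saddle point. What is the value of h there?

∂h/∂s = 2s - 5u - 3 = 0 and ∂h/∂u = -5s - 10u + 3 = 0, so (s, u) = (1, -1/5).
The Hessian has h_{ss} = 2, h_{uu} = -10, h_{su} = -5, giving D = -45 < 0, so the point is a saddle point.
h(1, -1/5) = -39/5.

-39/5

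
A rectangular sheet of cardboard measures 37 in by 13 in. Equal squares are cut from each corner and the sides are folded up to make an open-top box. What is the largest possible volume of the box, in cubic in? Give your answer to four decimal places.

651.4701

With cut size x, the volume is V(x) = x(37 − 2x)(13 − 2x) for 0 < x < 6.5.
V'(x) = 12x^2 − 200x + 481. Setting V'(x) = 0 gives x ≈ 2.9147 (the root in (0, 6.5)).
V''(x) = 24x − 200 is negative there, so this is the maximum; V ≈ 651.4701.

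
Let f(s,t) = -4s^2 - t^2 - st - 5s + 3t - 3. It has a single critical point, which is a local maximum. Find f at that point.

∂f/∂s = -8s - t - 5 = 0 and ∂f/∂t = -s - 2t + 3 = 0, so (s, t) = (-13/15, 29/15).
The Hessian has f_{ss} = -8, f_{tt} = -2, f_{st} = -1, giving D = 15 > 0 with f_{ss} < 0, so the point is a local maximum.
f(-13/15, 29/15) = 31/15.

31/15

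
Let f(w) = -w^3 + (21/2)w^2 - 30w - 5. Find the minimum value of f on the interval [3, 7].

The derivative is -3w^2 + 21w - 30, whose only zero in [3, 7] is w = 5.
Compare values at every candidate in [3, 7]: f(3) = -55/2,  f(5) = -35/2,  f(7) = -87/2.
The minimum over the interval is -87/2, attained at w = 7.

-87/2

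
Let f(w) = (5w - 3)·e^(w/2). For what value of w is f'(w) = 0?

f'(w) = 5·e^(w/2) + (5w - 3)·(1/2)·e^(w/2) = ((5/2)w + 7/2)·e^(w/2). Since e^(w/2) > 0, the only critical point is w = -7/5.
f''(-7/5) has the same sign as 5/2 > 0, so this is a local minimum.
f(-7/5) = (-10)·e^(-7/10) ≈ -4.9659.

-7/5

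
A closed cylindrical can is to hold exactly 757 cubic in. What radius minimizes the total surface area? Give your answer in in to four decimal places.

4.9390

With radius r and height h, πr²h = 757 so h = 757/(πr²), and S(r) = 2πr² + 2πrh = 2πr² + 2·757/r.
S'(r) = 4πr − 2·757/r² = 0 ⇒ r³ = 757/(2π), so r ≈ 4.9390 and h = 2r ≈ 9.8780.
S''(r) = 4π + 4·757/r³ > 0, so this is the minimum; S ≈ 459.8101.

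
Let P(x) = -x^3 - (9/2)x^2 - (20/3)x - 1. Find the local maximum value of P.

61/27

P'(x) = -3x^2 - 9x - 20/3 = 0 at x = -5/3, -4/3.
P''(x) = -6x - 9. P''(-5/3) = 1 > 0 ⇒ local minimum; P''(-4/3) = -1 < 0 ⇒ local maximum.
Thus P has its local maximum at x = -4/3, with value 61/27.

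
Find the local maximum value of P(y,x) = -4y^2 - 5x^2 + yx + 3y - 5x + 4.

446/79

∂P/∂y = -8y + x + 3 = 0 and ∂P/∂x = y - 10x - 5 = 0, so (y, x) = (25/79, -37/79).
The Hessian has P_{yy} = -8, P_{xx} = -10, P_{yx} = 1, giving D = 79 > 0 with P_{yy} < 0, so the point is a local maximum.
P(25/79, -37/79) = 446/79.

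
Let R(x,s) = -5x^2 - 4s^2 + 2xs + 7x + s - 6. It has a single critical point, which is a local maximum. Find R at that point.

-241/76

∂R/∂x = -10x + 2s + 7 = 0 and ∂R/∂s = 2x - 8s + 1 = 0, so (x, s) = (29/38, 6/19).
The Hessian has R_{xx} = -10, R_{ss} = -8, R_{xs} = 2, giving D = 76 > 0 with R_{xx} < 0, so the point is a local maximum.
R(29/38, 6/19) = -241/76.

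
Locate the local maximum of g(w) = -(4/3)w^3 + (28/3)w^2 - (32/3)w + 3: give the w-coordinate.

g'(w) = -4w^2 + (56/3)w - 32/3 = 0 at w = 2/3, 4.
Second-derivative test with g''(w) = -8w + 56/3: g''(2/3) = 40/3 > 0 ⇒ local minimum; g''(4) = -40/3 < 0 ⇒ local maximum.
So the local maximum value is g(4) = 73/3.

4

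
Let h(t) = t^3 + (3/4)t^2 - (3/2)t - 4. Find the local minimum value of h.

-71/16

Critical points: h'(t) = 3t^2 + (3/2)t - 3/2 vanishes at t = -1, 1/2.
Since h''(t) = 6t + 3/2, we get h''(-1) = -9/2 < 0 ⇒ local maximum; h''(1/2) = 9/2 > 0 ⇒ local minimum.
The local minimum is h(1/2) = -71/16.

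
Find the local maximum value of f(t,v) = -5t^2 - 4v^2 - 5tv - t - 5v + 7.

∂f/∂t = -10t - 5v - 1 = 0 and ∂f/∂v = -5t - 8v - 5 = 0, so (t, v) = (17/55, -9/11).
The Hessian has f_{tt} = -10, f_{vv} = -8, f_{tv} = -5, giving D = 55 > 0 with f_{tt} < 0, so the point is a local maximum.
f(17/55, -9/11) = 489/55.

489/55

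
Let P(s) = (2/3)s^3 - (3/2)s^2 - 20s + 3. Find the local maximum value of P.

797/24

Critical points: P'(s) = 2s^2 - 3s - 20 vanishes at s = -5/2, 4.
Since P''(s) = 4s - 3, we get P''(-5/2) = -13 < 0 ⇒ local maximum; P''(4) = 13 > 0 ⇒ local minimum.
The local maximum is P(-5/2) = 797/24.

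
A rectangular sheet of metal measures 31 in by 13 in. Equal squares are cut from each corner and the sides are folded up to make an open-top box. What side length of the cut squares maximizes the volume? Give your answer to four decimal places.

With cut size x, the volume is V(x) = x(31 − 2x)(13 − 2x) for 0 < x < 6.5.
V'(x) = 12x^2 − 176x + 403. Setting V'(x) = 0 gives x ≈ 2.8395 (the root in (0, 6.5)).
V''(x) = 24x − 176 is negative there, so this is the maximum; V ≈ 526.3724.

2.8395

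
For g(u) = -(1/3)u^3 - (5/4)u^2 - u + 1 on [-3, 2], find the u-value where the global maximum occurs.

-3

g'(u) = -u^2 - (5/2)u - 1, which vanishes at u = -2 and u = -1/2.
Candidates: g(-3) = 7/4, g(-2) = 2/3, g(-1/2) = 59/48, g(2) = -26/3.
Hence the absolute maximum is 7/4 at u = -3.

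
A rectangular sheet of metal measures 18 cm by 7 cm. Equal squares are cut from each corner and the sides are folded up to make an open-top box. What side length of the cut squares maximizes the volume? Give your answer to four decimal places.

With cut size x, the volume is V(x) = x(18 − 2x)(7 − 2x) for 0 < x < 3.5.
V'(x) = 12x^2 − 100x + 126. Setting V'(x) = 0 gives x ≈ 1.5473 (the root in (0, 3.5)).
V''(x) = 24x − 100 is negative there, so this is the maximum; V ≈ 90.0707.

1.5473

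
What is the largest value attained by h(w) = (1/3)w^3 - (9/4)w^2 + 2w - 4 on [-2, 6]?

-1

The derivative is w^2 - (9/2)w + 2, which vanishes at w = 1/2 and w = 4.
Evaluating at the critical points and endpoints: h(-2) = -59/3, h(1/2) = -169/48, h(4) = -32/3, h(6) = -1.
The maximum over the interval is -1, attained at w = 6.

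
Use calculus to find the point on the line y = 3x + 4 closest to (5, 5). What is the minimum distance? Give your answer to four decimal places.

Minimize D(x)^2 = (x - 5)^2 + (3x - 1)^2.
d/dx[D^2] = 2(x - 5) + 2·3·(3x - 1) = 0 ⇒ x = 4/5.
Then y = 32/5 and the distance is √(98/5) ≈ 4.4272.

4.4272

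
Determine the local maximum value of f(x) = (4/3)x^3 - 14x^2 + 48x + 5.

f'(x) = 4x^2 - 28x + 48. Setting f'(x) = 0 gives x ∈ {3, 4}.
Since f''(x) = 8x - 28, we get f''(3) = -4 < 0 ⇒ local maximum; f''(4) = 4 > 0 ⇒ local minimum.
The local maximum is f(3) = 59.

59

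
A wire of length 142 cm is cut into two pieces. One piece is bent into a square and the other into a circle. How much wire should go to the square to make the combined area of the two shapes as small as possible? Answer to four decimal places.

79.5341

Let x be the length used for the square. Square side x/4; circle radius (142−x)/(2π).
A(x) = (x/4)² + π·((142−x)/(2π))² = x²/16 + (142−x)²/(4π) for 0 ≤ x ≤ 142. A'(x) = x/8 − (142−x)/(2π) = 0 gives x = 4·142/(π+4) ≈ 79.5341.
A'' = 1/8 + 1/(2π) > 0, so this gives the minimum combined area; x ≈ 79.5341 cm to the square.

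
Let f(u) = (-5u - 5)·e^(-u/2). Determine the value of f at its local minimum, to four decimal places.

By the product rule, f'(u) = ((5/2)u - 5/2)·e^(-u/2). Since e^(-u/2) > 0, the only critical point is u = 1.
f''(1) has the same sign as 5/2 > 0, so this is a local minimum.
f(1) = (-10)·e^(-1/2) ≈ -6.0653.

-6.0653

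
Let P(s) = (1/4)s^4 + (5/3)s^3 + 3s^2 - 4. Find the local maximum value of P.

Critical points: P'(s) = s^3 + 5s^2 + 6s vanishes at s = -3, -2, 0.
Since P''(s) = 3s^2 + 10s + 6, we get P''(-3) = 3 > 0 ⇒ local minimum; P''(-2) = -2 < 0 ⇒ local maximum; P''(0) = 6 > 0 ⇒ local minimum.
So the local maximum value is P(-2) = -4/3.

-4/3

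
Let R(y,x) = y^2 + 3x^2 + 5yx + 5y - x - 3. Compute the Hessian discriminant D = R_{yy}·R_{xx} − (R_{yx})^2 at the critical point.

∂R/∂y = 2y + 5x + 5 = 0 and ∂R/∂x = 5y + 6x - 1 = 0, so (y, x) = (35/13, -27/13).
The Hessian has R_{yy} = 2, R_{xx} = 6, R_{yx} = 5, giving D = -13 < 0, so the point is a saddle point.
D = (2)·(6) − (5)^2 = -13.

-13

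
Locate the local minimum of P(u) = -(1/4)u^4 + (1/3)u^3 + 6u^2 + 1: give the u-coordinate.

Critical points: P'(u) = -u^3 + u^2 + 12u vanishes at u = -3, 0, 4.
P''(u) = -3u^2 + 2u + 12. P''(-3) = -21 < 0 ⇒ local maximum; P''(0) = 12 > 0 ⇒ local minimum; P''(4) = -28 < 0 ⇒ local maximum.
So the local minimum value is P(0) = 1.

0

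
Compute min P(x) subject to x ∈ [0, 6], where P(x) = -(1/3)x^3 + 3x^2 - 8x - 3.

-15

The derivative is -x^2 + 6x - 8, which vanishes at x = 2 and x = 4.
Compare values at every candidate in [0, 6]: P(0) = -3,  P(2) = -29/3,  P(4) = -25/3,  P(6) = -15.
Hence the absolute minimum is -15 at x = 6.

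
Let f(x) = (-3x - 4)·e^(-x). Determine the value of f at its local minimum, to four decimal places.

-4.1868

f'(x) = (-3)·e^(-x) + (-3x - 4)·(-1)·e^(-x) = (3x + 1)·e^(-x). Since e^(-x) > 0, the only critical point is x = -1/3.
f''(-1/3) has the same sign as 3 > 0, so this is a local minimum.
f(-1/3) = (-3)·e^(1/3) ≈ -4.1868.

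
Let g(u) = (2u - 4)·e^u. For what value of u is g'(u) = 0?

Differentiating with the product rule gives g'(u) = (2u - 2)·e^u. Since e^u > 0, the only critical point is u = 1.
g''(1) has the same sign as 2 > 0, so this is a local minimum.
g(1) = (-2)·e^(1) ≈ -5.4366.

1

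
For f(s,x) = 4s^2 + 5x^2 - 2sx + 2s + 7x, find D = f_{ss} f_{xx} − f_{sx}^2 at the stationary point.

76

∂f/∂s = 8s - 2x + 2 = 0 and ∂f/∂x = -2s + 10x + 7 = 0, so (s, x) = (-17/38, -15/19).
The Hessian has f_{ss} = 8, f_{xx} = 10, f_{sx} = -2, giving D = 76 > 0 with f_{ss} > 0, so the point is a local minimum.
D = (8)·(10) − (-2)^2 = 76.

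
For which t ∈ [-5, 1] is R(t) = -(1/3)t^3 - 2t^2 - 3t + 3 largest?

-5

Differentiating, R'(t) = -t^2 - 4t - 3; which vanishes at t = -3 and t = -1.
Evaluating at the critical points and endpoints: R(-5) = 29/3,  R(-3) = 3,  R(-1) = 13/3,  R(1) = -7/3.
The maximum over the interval is 29/3, attained at t = -5.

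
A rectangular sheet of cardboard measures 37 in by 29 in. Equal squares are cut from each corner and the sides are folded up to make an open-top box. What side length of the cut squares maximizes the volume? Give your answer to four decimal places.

5.3801

With cut size x, the volume is V(x) = x(37 − 2x)(29 − 2x) for 0 < x < 14.5.
V'(x) = 12x^2 − 264x + 1073. Setting V'(x) = 0 gives x ≈ 5.3801 (the root in (0, 14.5)).
V''(x) = 24x − 264 is negative there, so this is the maximum; V ≈ 2574.9627.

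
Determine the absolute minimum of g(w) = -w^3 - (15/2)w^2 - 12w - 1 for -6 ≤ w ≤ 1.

Differentiating, g'(w) = -3w^2 - 15w - 12; which vanishes at w = -4 and w = -1.
Evaluating at the critical points and endpoints: g(-6) = 17, g(-4) = -9, g(-1) = 9/2, g(1) = -43/2.
So the minimum is g(1) = -43/2.

-43/2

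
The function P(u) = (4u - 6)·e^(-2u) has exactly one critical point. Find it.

P'(u) = 4·e^(-2u) + (4u - 6)·(-2)·e^(-2u) = (-8u + 16)·e^(-2u). Since e^(-2u) > 0, the only critical point is u = 2.
P''(2) has the same sign as -8 < 0, so this is a local maximum.
P(2) = (2)·e^(-4) ≈ 0.0366.

2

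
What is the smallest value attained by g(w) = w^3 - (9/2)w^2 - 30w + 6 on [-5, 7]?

g'(w) = 3w^2 - 9w - 30, which vanishes at w = -2 and w = 5.
Candidates: g(-5) = -163/2,  g(-2) = 40,  g(5) = -263/2,  g(7) = -163/2.
So the minimum is g(5) = -263/2.

-263/2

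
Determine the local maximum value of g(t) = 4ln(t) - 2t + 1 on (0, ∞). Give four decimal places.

-0.2274

g'(t) = 4/t − 2 = 0 gives t = 2.
g''(t) = -4/t², which is negative for t > 0, so this is a local maximum.
g(2) = 4·ln(2) - 4 + 1 ≈ -0.2274.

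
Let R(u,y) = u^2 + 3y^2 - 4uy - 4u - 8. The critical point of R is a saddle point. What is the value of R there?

4

∂R/∂u = 2u - 4y - 4 = 0 and ∂R/∂y = -4u + 6y = 0, so (u, y) = (-6, -4).
The Hessian has R_{uu} = 2, R_{yy} = 6, R_{uy} = -4, giving D = -4 < 0, so the point is a saddle point.
R(-6, -4) = 4.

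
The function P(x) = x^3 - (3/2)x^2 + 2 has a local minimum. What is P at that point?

3/2

Critical points: P'(x) = 3x^2 - 3x vanishes at x = 0, 1.
Second-derivative test with P''(x) = 6x - 3: P''(0) = -3 < 0 ⇒ local maximum; P''(1) = 3 > 0 ⇒ local minimum.
Thus P has its local minimum at x = 1, with value 3/2.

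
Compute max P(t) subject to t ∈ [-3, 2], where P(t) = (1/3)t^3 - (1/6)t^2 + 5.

7

Differentiating, P'(t) = t^2 - (1/3)t; which vanishes at t = 0 and t = 1/3.
Evaluating at the critical points and endpoints: P(-3) = -11/2,  P(0) = 5,  P(1/3) = 809/162,  P(2) = 7.
Hence the absolute maximum is 7 at t = 2.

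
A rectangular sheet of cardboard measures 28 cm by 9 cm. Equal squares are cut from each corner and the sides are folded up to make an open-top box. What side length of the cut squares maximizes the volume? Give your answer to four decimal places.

With cut size x, the volume is V(x) = x(28 − 2x)(9 − 2x) for 0 < x < 4.5.
V'(x) = 12x^2 − 148x + 252. Setting V'(x) = 0 gives x ≈ 2.0402 (the root in (0, 4.5)).
V''(x) = 24x − 148 is negative there, so this is the maximum; V ≈ 240.0803.

2.0402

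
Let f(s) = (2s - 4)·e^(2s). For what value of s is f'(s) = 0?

3/2

Differentiating with the product rule gives f'(s) = (4s - 6)·e^(2s). Since e^(2s) > 0, the only critical point is s = 3/2.
f''(3/2) has the same sign as 4 > 0, so this is a local minimum.
f(3/2) = (-1)·e^(3) ≈ -20.0855.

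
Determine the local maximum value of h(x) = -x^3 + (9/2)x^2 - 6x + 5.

Critical points: h'(x) = -3x^2 + 9x - 6 vanishes at x = 1, 2.
Since h''(x) = -6x + 9, we get h''(1) = 3 > 0 ⇒ local minimum; h''(2) = -3 < 0 ⇒ local maximum.
Thus h has its local maximum at x = 2, with value 3.

3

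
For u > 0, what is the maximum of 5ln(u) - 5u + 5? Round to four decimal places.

f'(u) = 5/u − 5 = 0 gives u = 1.
f''(u) = -5/u², which is negative for u > 0, so this is a local maximum.
f(1) = 5·ln(1) - 5 + 5 ≈ 0.0000.

0.0000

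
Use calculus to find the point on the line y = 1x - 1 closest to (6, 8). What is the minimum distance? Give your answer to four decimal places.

Minimize D(x)^2 = (x - 6)^2 + (x - 9)^2.
d/dx[D^2] = 2(x - 6) + 2·1·(x - 9) = 0 ⇒ x = 15/2.
Then y = 13/2 and the distance is √(9/2) ≈ 2.1213.

2.1213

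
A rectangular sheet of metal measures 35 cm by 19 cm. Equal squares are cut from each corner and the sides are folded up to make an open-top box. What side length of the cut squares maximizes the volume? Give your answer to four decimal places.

With cut size x, the volume is V(x) = x(35 − 2x)(19 − 2x) for 0 < x < 9.5.
V'(x) = 12x^2 − 216x + 665. Setting V'(x) = 0 gives x ≈ 3.9420 (the root in (0, 9.5)).
V''(x) = 24x − 216 is negative there, so this is the maximum; V ≈ 1188.2034.

3.9420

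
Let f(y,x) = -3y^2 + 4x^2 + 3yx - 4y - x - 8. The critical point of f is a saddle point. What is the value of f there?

∂f/∂y = -6y + 3x - 4 = 0 and ∂f/∂x = 3y + 8x - 1 = 0, so (y, x) = (-29/57, 6/19).
The Hessian has f_{yy} = -6, f_{xx} = 8, f_{yx} = 3, giving D = -57 < 0, so the point is a saddle point.
f(-29/57, 6/19) = -407/57.

-407/57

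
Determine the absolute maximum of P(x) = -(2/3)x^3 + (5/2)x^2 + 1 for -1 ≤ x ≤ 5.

149/24

P'(x) = -2x^2 + 5x, which vanishes at x = 0 and x = 5/2.
Evaluating at the critical points and endpoints: P(-1) = 25/6, P(0) = 1, P(5/2) = 149/24, P(5) = -119/6.
Hence the absolute maximum is 149/24 at x = 5/2.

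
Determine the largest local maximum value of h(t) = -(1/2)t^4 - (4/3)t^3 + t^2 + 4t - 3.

1/6

Critical points: h'(t) = -2t^3 - 4t^2 + 2t + 4 vanishes at t = -2, -1, 1.
Second-derivative test with h''(t) = -6t^2 - 8t + 2: h''(-2) = -6 < 0 ⇒ local maximum; h''(-1) = 4 > 0 ⇒ local minimum; h''(1) = -12 < 0 ⇒ local maximum.
The largest local maximum is h(1) = 1/6.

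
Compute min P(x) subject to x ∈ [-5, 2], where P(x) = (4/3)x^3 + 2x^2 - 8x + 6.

Differentiating, P'(x) = 4x^2 + 4x - 8; which vanishes at x = -2 and x = 1.
Compare values at every candidate in [-5, 2]: P(-5) = -212/3; P(-2) = 58/3; P(1) = 4/3; P(2) = 26/3.
The minimum over the interval is -212/3, attained at x = -5.

-212/3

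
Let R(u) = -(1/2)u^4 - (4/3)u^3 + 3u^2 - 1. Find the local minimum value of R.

-1

R'(u) = -2u^3 - 4u^2 + 6u. Setting R'(u) = 0 gives u ∈ {-3, 0, 1}.
Second-derivative test with R''(u) = -6u^2 - 8u + 6: R''(-3) = -24 < 0 ⇒ local maximum; R''(0) = 6 > 0 ⇒ local minimum; R''(1) = -8 < 0 ⇒ local maximum.
The local minimum is R(0) = -1.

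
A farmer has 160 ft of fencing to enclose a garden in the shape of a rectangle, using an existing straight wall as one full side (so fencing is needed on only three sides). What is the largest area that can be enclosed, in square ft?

3200

Let the sides perpendicular to the wall have length x and the parallel side y, so 2x + y = 160 and the area is A = xy = x(160 − 2x).
A'(x) = 160 − 4x = 0 gives x = 40, and A''(x) = −4 < 0 confirms a maximum.
Then y = 160 − 2·40 = 80 and A = 3200.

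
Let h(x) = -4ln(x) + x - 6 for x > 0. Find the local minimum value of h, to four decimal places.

-7.5452

h'(x) = -4/x + 1 = 0 gives x = 4.
h''(x) = 4/x², which is positive for x > 0, so this is a local minimum.
h(4) = -4·ln(4) + 4 - 6 ≈ -7.5452.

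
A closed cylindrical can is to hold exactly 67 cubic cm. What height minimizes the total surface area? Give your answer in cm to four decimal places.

4.4021

With radius r and height h, πr²h = 67 so h = 67/(πr²), and S(r) = 2πr² + 2πrh = 2πr² + 2·67/r.
S'(r) = 4πr − 2·67/r² = 0 ⇒ r³ = 67/(2π), so r ≈ 2.2011 and h = 2r ≈ 4.4021.
S''(r) = 4π + 4·67/r³ > 0, so this is the minimum; S ≈ 91.3197.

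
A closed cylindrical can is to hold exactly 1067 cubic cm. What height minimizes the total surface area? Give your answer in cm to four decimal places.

With radius r and height h, πr²h = 1067 so h = 1067/(πr²), and S(r) = 2πr² + 2πrh = 2πr² + 2·1067/r.
S'(r) = 4πr − 2·1067/r² = 0 ⇒ r³ = 1067/(2π), so r ≈ 5.5377 and h = 2r ≈ 11.0754.
S''(r) = 4π + 4·1067/r³ > 0, so this is the minimum; S ≈ 578.0395.

11.0754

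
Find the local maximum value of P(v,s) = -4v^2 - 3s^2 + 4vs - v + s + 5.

163/32

∂P/∂v = -8v + 4s - 1 = 0 and ∂P/∂s = 4v - 6s + 1 = 0, so (v, s) = (-1/16, 1/8).
The Hessian has P_{vv} = -8, P_{ss} = -6, P_{vs} = 4, giving D = 32 > 0 with P_{vv} < 0, so the point is a local maximum.
P(-1/16, 1/8) = 163/32.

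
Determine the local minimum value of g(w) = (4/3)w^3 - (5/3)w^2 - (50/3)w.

-125/4

g'(w) = 4w^2 - (10/3)w - 50/3 = 0 at w = -5/3, 5/2.
Since g''(w) = 8w - 10/3, we get g''(-5/3) = -50/3 < 0 ⇒ local maximum; g''(5/2) = 50/3 > 0 ⇒ local minimum.
Thus g has its local minimum at w = 5/2, with value -125/4.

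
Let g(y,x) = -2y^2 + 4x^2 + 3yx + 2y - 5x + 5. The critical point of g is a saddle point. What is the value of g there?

∂g/∂y = -4y + 3x + 2 = 0 and ∂g/∂x = 3y + 8x - 5 = 0, so (y, x) = (31/41, 14/41).
The Hessian has g_{yy} = -4, g_{xx} = 8, g_{yx} = 3, giving D = -41 < 0, so the point is a saddle point.
g(31/41, 14/41) = 201/41.

201/41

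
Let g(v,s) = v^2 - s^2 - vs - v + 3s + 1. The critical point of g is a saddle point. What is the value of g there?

∂g/∂v = 2v - s - 1 = 0 and ∂g/∂s = -v - 2s + 3 = 0, so (v, s) = (1, 1).
The Hessian has g_{vv} = 2, g_{ss} = -2, g_{vs} = -1, giving D = -5 < 0, so the point is a saddle point.
g(1, 1) = 2.

2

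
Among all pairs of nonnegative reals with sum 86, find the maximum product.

1849

With x + y = 86, the product is P(x) = x(86 − x).
P'(x) = 86 − 2x = 0 gives x = 43; P'' = −2 < 0, so this is the maximum.
P = 43·43 = 1849.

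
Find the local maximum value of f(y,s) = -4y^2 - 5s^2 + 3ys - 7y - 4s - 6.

-33/71

∂f/∂y = -8y + 3s - 7 = 0 and ∂f/∂s = 3y - 10s - 4 = 0, so (y, s) = (-82/71, -53/71).
The Hessian has f_{yy} = -8, f_{ss} = -10, f_{ys} = 3, giving D = 71 > 0 with f_{yy} < 0, so the point is a local maximum.
f(-82/71, -53/71) = -33/71.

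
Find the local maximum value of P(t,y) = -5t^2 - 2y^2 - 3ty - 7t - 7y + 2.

∂P/∂t = -10t - 3y - 7 = 0 and ∂P/∂y = -3t - 4y - 7 = 0, so (t, y) = (-7/31, -49/31).
The Hessian has P_{tt} = -10, P_{yy} = -4, P_{ty} = -3, giving D = 31 > 0 with P_{tt} < 0, so the point is a local maximum.
P(-7/31, -49/31) = 258/31.

258/31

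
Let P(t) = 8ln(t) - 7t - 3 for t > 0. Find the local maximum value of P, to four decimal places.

-9.9317

P'(t) = 8/t − 7 = 0 gives t = 8/7.
P''(t) = -8/t², which is negative for t > 0, so this is a local maximum.
P(8/7) = 8·ln(8/7) - 8 - 3 ≈ -9.9317.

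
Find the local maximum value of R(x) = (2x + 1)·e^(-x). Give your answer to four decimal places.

By the product rule, R'(x) = (-2x + 1)·e^(-x). Since e^(-x) > 0, the only critical point is x = 1/2.
R''(1/2) has the same sign as -2 < 0, so this is a local maximum.
R(1/2) = (2)·e^(-1/2) ≈ 1.2131.

1.2131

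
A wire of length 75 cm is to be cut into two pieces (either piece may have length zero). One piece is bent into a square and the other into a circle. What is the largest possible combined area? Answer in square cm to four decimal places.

Let x be the length used for the square. Square side x/4; circle radius (75−x)/(2π).
A(x) = (x/4)² + π·((75−x)/(2π))² = x²/16 + (75−x)²/(4π) for 0 ≤ x ≤ 75. A'(x) = x/8 − (75−x)/(2π) = 0 gives x = 4·75/(π+4) ≈ 42.0074.
A'' > 0, so the interior critical point is a minimum; the maximum is at an endpoint. A(0) = 447.6233 and A(75) = 351.5625, so the largest area is 447.6233.

447.6233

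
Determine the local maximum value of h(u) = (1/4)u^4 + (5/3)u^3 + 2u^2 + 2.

h'(u) = u^3 + 5u^2 + 4u. Setting h'(u) = 0 gives u ∈ {-4, -1, 0}.
h''(u) = 3u^2 + 10u + 4. h''(-4) = 12 > 0 ⇒ local minimum; h''(-1) = -3 < 0 ⇒ local maximum; h''(0) = 4 > 0 ⇒ local minimum.
So the local maximum value is h(-1) = 31/12.

31/12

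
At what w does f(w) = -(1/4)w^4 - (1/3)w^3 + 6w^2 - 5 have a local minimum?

0

f'(w) = -w^3 - w^2 + 12w. Setting f'(w) = 0 gives w ∈ {-4, 0, 3}.
Second-derivative test with f''(w) = -3w^2 - 2w + 12: f''(-4) = -28 < 0 ⇒ local maximum; f''(0) = 12 > 0 ⇒ local minimum; f''(3) = -21 < 0 ⇒ local maximum.
So the local minimum value is f(0) = -5.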